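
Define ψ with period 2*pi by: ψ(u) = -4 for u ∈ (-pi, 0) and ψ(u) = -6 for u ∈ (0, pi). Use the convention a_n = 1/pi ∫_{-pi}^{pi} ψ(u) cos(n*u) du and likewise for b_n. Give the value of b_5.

-4/(5*pi)

b_5 = 1/pi ∫_{-pi}^{pi} ψ(u) sin(5*u) du.
Split the integral at the breakpoints.
Directly, an antiderivative of (-4) sin(5*u) is 4*cos(5*u)/5; evaluating from -pi to 0: ∫_{-pi}^{0} (-4) sin(5*u) du = (4/5) - (-4/5) = 8/5.
Directly, an antiderivative of (-6) sin(5*u) is 6*cos(5*u)/5; evaluating from 0 to pi: ∫_{0}^{pi} (-6) sin(5*u) du = (-6/5) - (6/5) = -12/5.
Summing the pieces and multiplying by (1/pi) gives b_5 = -4/(5*pi).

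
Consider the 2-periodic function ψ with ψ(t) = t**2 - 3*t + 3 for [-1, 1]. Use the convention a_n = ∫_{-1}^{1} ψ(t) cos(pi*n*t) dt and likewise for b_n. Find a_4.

a_4 = ∫_{-1}^{1} ψ(t) cos(4*pi*t) dt.
Integrating by parts twice (tabular method), an antiderivative of (t**2 - 3*t + 3) cos(4*pi*t) is t**2*sin(4*pi*t)/(4*pi) - 3*t*sin(4*pi*t)/(4*pi) + t*cos(4*pi*t)/(8*pi**2) - sin(4*pi*t)/(32*pi**3) + 3*sin(4*pi*t)/(4*pi) - 3*cos(4*pi*t)/(16*pi**2); evaluating from -1 to 1: ∫_{-1}^{1} (t**2 - 3*t + 3) cos(4*pi*t) dt = (-1/(16*pi**2)) - (-5/(16*pi**2)) = 1/(4*pi**2).
Hence a_4 = 1/(4*pi**2).

1/(4*pi**2)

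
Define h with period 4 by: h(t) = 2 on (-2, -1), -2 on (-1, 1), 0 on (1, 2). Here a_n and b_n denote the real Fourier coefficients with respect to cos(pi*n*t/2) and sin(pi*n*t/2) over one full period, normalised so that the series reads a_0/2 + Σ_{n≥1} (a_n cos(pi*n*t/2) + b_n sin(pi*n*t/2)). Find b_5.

b_5 = 1/2 ∫_{-2}^{2} h(t) sin(5*pi*t/2) dt.
Split the integral at the breakpoints.
Directly, an antiderivative of (2) sin(5*pi*t/2) is -4*cos(5*pi*t/2)/(5*pi); evaluating from -2 to -1: ∫_{-2}^{-1} (2) sin(5*pi*t/2) dt = (0) - (4/(5*pi)) = -4/(5*pi).
Directly, an antiderivative of (-2) sin(5*pi*t/2) is 4*cos(5*pi*t/2)/(5*pi); evaluating from -1 to 1: ∫_{-1}^{1} (-2) sin(5*pi*t/2) dt = (0) - (0) = 0.
∫_{1}^{2} (0) sin(5*pi*t/2) dt = 0.
Summing the pieces and multiplying by (1/2) gives b_5 = -2/(5*pi).

-2/(5*pi)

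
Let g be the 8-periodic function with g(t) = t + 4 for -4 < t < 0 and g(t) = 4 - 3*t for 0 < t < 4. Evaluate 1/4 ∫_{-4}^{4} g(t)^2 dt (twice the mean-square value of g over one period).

1/4 ∫_{-4}^{4} g(t)^2 dt = 1/4 · (256/3) = 64/3.

64/3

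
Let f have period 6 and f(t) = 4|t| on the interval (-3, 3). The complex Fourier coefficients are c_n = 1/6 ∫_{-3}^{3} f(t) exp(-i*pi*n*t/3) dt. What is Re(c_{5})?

-24/(25*pi**2)

Since f is real-valued, Re(c_{5}) = 1/6 ∫_{-3}^{3} f(t) cos(5*pi*t/3) dt = a_{5}/2.
f is even and cos(5*pi*t/3) is even, so the integrand is even: ∫_{-3}^{3} f(t) cos(5*pi*t/3) dt = 2∫_0^{3} f(t) cos(5*pi*t/3) dt.
Integrating by parts (boundary term plus one more integral), an antiderivative of (4*t) cos(5*pi*t/3) is 12*t*sin(5*pi*t/3)/(5*pi) + 36*cos(5*pi*t/3)/(25*pi**2); evaluating from 0 to 3: ∫_{0}^{3} (4*t) cos(5*pi*t/3) dt = (-36/(25*pi**2)) - (36/(25*pi**2)) = -72/(25*pi**2).
So ∫_{-3}^{3} f(t) cos(5*pi*t/3) dt = -144/(25*pi**2).
Hence Re(c_{5}) = (1/6)·(-144/(25*pi**2)) = -24/(25*pi**2).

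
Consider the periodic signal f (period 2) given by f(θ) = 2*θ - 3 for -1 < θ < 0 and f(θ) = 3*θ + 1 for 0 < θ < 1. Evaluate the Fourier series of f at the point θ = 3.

θ = 3 differs from θ = 1 by 1 full period(s), and the series is 2-periodic.
At θ = 1 the one-sided limits are f(1^-) = 4 and f(1^+) = -5.
By Dirichlet's theorem the series converges to their average, [(4) + (-5)]/2 = -1/2.

-1/2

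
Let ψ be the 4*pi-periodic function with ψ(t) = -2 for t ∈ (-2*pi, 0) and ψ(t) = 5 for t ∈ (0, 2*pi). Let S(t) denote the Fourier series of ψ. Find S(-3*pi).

5

t = -3*pi differs from t = pi by -1 full period(s), and the series is 4*pi-periodic.
ψ is continuous at t = pi with value 5, so the series converges to 5 there.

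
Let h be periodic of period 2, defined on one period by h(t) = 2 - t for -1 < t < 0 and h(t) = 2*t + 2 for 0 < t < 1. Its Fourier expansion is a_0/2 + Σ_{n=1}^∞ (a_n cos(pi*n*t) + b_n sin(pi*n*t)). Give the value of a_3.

-2/(3*pi**2)

a_3 = ∫_{-1}^{1} h(t) cos(3*pi*t) dt.
Split the integral at the breakpoints.
Integrating by parts (boundary term plus one more integral), an antiderivative of (2 - t) cos(3*pi*t) is -t*sin(3*pi*t)/(3*pi) + 2*sin(3*pi*t)/(3*pi) - cos(3*pi*t)/(9*pi**2); evaluating from -1 to 0: ∫_{-1}^{0} (2 - t) cos(3*pi*t) dt = (-1/(9*pi**2)) - (1/(9*pi**2)) = -2/(9*pi**2).
Integrating by parts (boundary term plus one more integral), an antiderivative of (2*t + 2) cos(3*pi*t) is 2*t*sin(3*pi*t)/(3*pi) + 2*sin(3*pi*t)/(3*pi) + 2*cos(3*pi*t)/(9*pi**2); evaluating from 0 to 1: ∫_{0}^{1} (2*t + 2) cos(3*pi*t) dt = (-2/(9*pi**2)) - (2/(9*pi**2)) = -4/(9*pi**2).
Summing the pieces gives a_3 = -2/(3*pi**2).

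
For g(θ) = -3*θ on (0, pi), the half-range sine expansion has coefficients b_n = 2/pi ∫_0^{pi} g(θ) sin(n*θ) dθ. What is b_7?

-6/7

b_7 = 2/pi ∫_0^{pi} (-3*θ) sin(7*θ) dθ.
Integrating by parts (boundary term plus one more integral), an antiderivative of (-3*θ) sin(7*θ) is 3*θ*cos(7*θ)/7 - 3*sin(7*θ)/49; evaluating from 0 to pi: ∫_{0}^{pi} (-3*θ) sin(7*θ) dθ = (-3*pi/7) - (0) = -3*pi/7.
Hence b_7 = (2/pi)·(-3*pi/7) = -6/7.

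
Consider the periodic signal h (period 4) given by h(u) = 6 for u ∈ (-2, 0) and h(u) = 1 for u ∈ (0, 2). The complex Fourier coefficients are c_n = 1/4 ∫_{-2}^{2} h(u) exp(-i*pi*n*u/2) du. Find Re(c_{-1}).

0

Since h is real-valued, Re(c_{-1}) = 1/4 ∫_{-2}^{2} h(u) cos(-pi*u/2) du = a_{1}/2.
Split the integral at the breakpoints.
Directly, an antiderivative of (6) cos(-pi*u/2) is 12*sin(pi*u/2)/pi; evaluating from -2 to 0: ∫_{-2}^{0} (6) cos(-pi*u/2) du = (0) - (0) = 0.
Directly, an antiderivative of (1) cos(-pi*u/2) is 2*sin(pi*u/2)/pi; evaluating from 0 to 2: ∫_{0}^{2} (1) cos(-pi*u/2) du = (0) - (0) = 0.
So ∫_{-2}^{2} h(u) cos(-pi*u/2) du = 0.
Hence Re(c_{-1}) = (1/4)·(0) = 0.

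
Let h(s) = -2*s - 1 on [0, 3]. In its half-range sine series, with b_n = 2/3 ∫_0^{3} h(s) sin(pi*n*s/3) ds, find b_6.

b_6 = 2/3 ∫_0^{3} (-2*s - 1) sin(2*pi*s) ds.
Integrating by parts (boundary term plus one more integral), an antiderivative of (-2*s - 1) sin(2*pi*s) is s*cos(2*pi*s)/pi - sin(2*pi*s)/(2*pi**2) + cos(2*pi*s)/(2*pi); evaluating from 0 to 3: ∫_{0}^{3} (-2*s - 1) sin(2*pi*s) ds = (7/(2*pi)) - (1/(2*pi)) = 3/pi.
Hence b_6 = (2/3)·(3/pi) = 2/pi.

2/pi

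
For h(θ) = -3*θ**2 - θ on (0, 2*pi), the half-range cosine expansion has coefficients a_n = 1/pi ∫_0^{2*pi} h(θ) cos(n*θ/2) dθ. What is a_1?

a_1 = 1/pi ∫_0^{2*pi} (-3*θ**2 - θ) cos(θ/2) dθ.
Integrating by parts twice (tabular method), an antiderivative of (-3*θ**2 - θ) cos(θ/2) is -6*θ**2*sin(θ/2) - 2*θ*sin(θ/2) - 24*θ*cos(θ/2) + 48*sin(θ/2) - 4*cos(θ/2); evaluating from 0 to 2*pi: ∫_{0}^{2*pi} (-3*θ**2 - θ) cos(θ/2) dθ = (4 + 48*pi) - (-4) = 8 + 48*pi.
Hence a_1 = (1/pi)·(8 + 48*pi) = 8/pi + 48.

8/pi + 48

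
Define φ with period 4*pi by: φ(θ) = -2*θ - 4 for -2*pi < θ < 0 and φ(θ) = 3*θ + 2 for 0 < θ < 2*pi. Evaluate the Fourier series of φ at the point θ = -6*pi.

-1 + 5*pi

θ = -6*pi differs from θ = -2*pi by -1 full period(s), and the series is 4*pi-periodic.
At θ = -2*pi the one-sided limits are φ(-2*pi^-) = 2 + 6*pi and φ(-2*pi^+) = -4 + 4*pi.
By Dirichlet's theorem the series converges to their average, [(2 + 6*pi) + (-4 + 4*pi)]/2 = -1 + 5*pi.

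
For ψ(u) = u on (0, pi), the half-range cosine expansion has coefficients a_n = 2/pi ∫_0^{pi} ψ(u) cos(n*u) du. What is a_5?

-4/(25*pi)

a_5 = 2/pi ∫_0^{pi} (u) cos(5*u) du.
Integrating by parts (boundary term plus one more integral), an antiderivative of (u) cos(5*u) is u*sin(5*u)/5 + cos(5*u)/25; evaluating from 0 to pi: ∫_{0}^{pi} (u) cos(5*u) du = (-1/25) - (1/25) = -2/25.
Hence a_5 = (2/pi)·(-2/25) = -4/(25*pi).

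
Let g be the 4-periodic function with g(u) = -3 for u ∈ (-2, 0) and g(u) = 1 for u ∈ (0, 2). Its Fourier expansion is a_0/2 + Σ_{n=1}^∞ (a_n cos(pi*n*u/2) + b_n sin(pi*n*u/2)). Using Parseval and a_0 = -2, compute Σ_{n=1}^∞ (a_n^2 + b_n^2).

Parseval: a_0^2/2 + Σ_{n≥1} (a_n^2+b_n^2) = 1/2 ∫_{-2}^{2} g(u)^2 du = 10.
Subtract a_0^2/2 = 2: Σ (a_n^2+b_n^2) = 8.

8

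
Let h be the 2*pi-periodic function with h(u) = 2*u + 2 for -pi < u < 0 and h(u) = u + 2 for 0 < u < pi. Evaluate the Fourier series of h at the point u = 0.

h is continuous at u = 0 with value 2, so the series converges to 2 there.

2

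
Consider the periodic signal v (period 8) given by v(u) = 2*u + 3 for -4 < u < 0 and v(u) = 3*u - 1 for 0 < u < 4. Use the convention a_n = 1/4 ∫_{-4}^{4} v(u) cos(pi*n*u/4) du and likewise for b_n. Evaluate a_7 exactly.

-8/(49*pi**2)

a_7 = 1/4 ∫_{-4}^{4} v(u) cos(7*pi*u/4) du.
Split the integral at the breakpoints.
Integrating by parts (boundary term plus one more integral), an antiderivative of (2*u + 3) cos(7*pi*u/4) is 8*u*sin(7*pi*u/4)/(7*pi) + 12*sin(7*pi*u/4)/(7*pi) + 32*cos(7*pi*u/4)/(49*pi**2); evaluating from -4 to 0: ∫_{-4}^{0} (2*u + 3) cos(7*pi*u/4) du = (32/(49*pi**2)) - (-32/(49*pi**2)) = 64/(49*pi**2).
Integrating by parts (boundary term plus one more integral), an antiderivative of (3*u - 1) cos(7*pi*u/4) is 12*u*sin(7*pi*u/4)/(7*pi) - 4*sin(7*pi*u/4)/(7*pi) + 48*cos(7*pi*u/4)/(49*pi**2); evaluating from 0 to 4: ∫_{0}^{4} (3*u - 1) cos(7*pi*u/4) du = (-48/(49*pi**2)) - (48/(49*pi**2)) = -96/(49*pi**2).
Summing the pieces and multiplying by (1/4) gives a_7 = -8/(49*pi**2).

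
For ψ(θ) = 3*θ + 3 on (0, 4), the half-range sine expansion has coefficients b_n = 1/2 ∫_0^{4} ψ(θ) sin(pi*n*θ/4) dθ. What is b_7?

36/(7*pi)

b_7 = 1/2 ∫_0^{4} (3*θ + 3) sin(7*pi*θ/4) dθ.
Integrating by parts (boundary term plus one more integral), an antiderivative of (3*θ + 3) sin(7*pi*θ/4) is -12*θ*cos(7*pi*θ/4)/(7*pi) + 48*sin(7*pi*θ/4)/(49*pi**2) - 12*cos(7*pi*θ/4)/(7*pi); evaluating from 0 to 4: ∫_{0}^{4} (3*θ + 3) sin(7*pi*θ/4) dθ = (60/(7*pi)) - (-12/(7*pi)) = 72/(7*pi).
Hence b_7 = (1/2)·(72/(7*pi)) = 36/(7*pi).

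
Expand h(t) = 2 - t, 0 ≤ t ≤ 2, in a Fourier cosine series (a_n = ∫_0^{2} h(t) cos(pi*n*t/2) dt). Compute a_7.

a_7 = ∫_0^{2} (2 - t) cos(7*pi*t/2) dt.
Integrating by parts (boundary term plus one more integral), an antiderivative of (2 - t) cos(7*pi*t/2) is -2*t*sin(7*pi*t/2)/(7*pi) + 4*sin(7*pi*t/2)/(7*pi) - 4*cos(7*pi*t/2)/(49*pi**2); evaluating from 0 to 2: ∫_{0}^{2} (2 - t) cos(7*pi*t/2) dt = (4/(49*pi**2)) - (-4/(49*pi**2)) = 8/(49*pi**2).
Hence a_7 = 8/(49*pi**2).

8/(49*pi**2)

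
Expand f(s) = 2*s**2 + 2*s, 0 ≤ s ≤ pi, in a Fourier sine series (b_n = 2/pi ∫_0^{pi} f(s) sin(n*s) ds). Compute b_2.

b_2 = 2/pi ∫_0^{pi} (2*s**2 + 2*s) sin(2*s) ds.
Integrating by parts twice (tabular method), an antiderivative of (2*s**2 + 2*s) sin(2*s) is -s**2*cos(2*s) + s*sin(2*s) - s*cos(2*s) + sin(2*s)/2 + cos(2*s)/2; evaluating from 0 to pi: ∫_{0}^{pi} (2*s**2 + 2*s) sin(2*s) ds = (-pi**2 - pi + 1/2) - (1/2) = -pi*(1 + pi).
Hence b_2 = (2/pi)·(-pi*(1 + pi)) = -2*pi - 2.

-2*pi - 2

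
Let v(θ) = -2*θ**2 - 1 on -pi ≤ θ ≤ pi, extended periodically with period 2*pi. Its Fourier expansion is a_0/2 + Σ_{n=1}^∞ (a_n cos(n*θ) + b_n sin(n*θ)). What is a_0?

a_0 = 1/pi ∫_{-pi}^{pi} v(θ) dθ = 1/pi · (-4*pi**3/3 - 2*pi) = -4*pi**2/3 - 2.

-4*pi**2/3 - 2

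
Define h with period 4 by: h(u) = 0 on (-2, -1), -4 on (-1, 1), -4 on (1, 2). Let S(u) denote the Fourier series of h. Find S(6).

u = 6 differs from u = -2 by 2 full period(s), and the series is 4-periodic.
At u = -2 the one-sided limits are h(-2^-) = -4 and h(-2^+) = 0.
By Dirichlet's theorem the series converges to their average, [(-4) + (0)]/2 = -2.

-2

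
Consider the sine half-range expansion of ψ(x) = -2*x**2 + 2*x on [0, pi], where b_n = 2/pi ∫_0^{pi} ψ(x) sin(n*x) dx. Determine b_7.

4*(-49*pi**2 + 4 + 49*pi)/(343*pi)

b_7 = 2/pi ∫_0^{pi} (-2*x**2 + 2*x) sin(7*x) dx.
Integrating by parts twice (tabular method), an antiderivative of (-2*x**2 + 2*x) sin(7*x) is 2*x**2*cos(7*x)/7 - 4*x*sin(7*x)/49 - 2*x*cos(7*x)/7 + 2*sin(7*x)/49 - 4*cos(7*x)/343; evaluating from 0 to pi: ∫_{0}^{pi} (-2*x**2 + 2*x) sin(7*x) dx = (-2*pi**2/7 + 4/343 + 2*pi/7) - (-4/343) = -2*pi**2/7 + 8/343 + 2*pi/7.
Hence b_7 = (2/pi)·(-2*pi**2/7 + 8/343 + 2*pi/7) = 4*(-49*pi**2 + 4 + 49*pi)/(343*pi).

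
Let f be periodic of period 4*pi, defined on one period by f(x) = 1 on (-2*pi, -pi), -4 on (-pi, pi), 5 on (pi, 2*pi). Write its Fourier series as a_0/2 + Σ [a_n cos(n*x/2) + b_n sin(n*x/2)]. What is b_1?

4/pi

b_1 = (1/(2*pi)) ∫_{-2*pi}^{2*pi} f(x) sin(x/2) dx.
Split the integral at the breakpoints.
Directly, an antiderivative of (1) sin(x/2) is -2*cos(x/2); evaluating from -2*pi to -pi: ∫_{-2*pi}^{-pi} (1) sin(x/2) dx = (0) - (2) = -2.
Directly, an antiderivative of (-4) sin(x/2) is 8*cos(x/2); evaluating from -pi to pi: ∫_{-pi}^{pi} (-4) sin(x/2) dx = (0) - (0) = 0.
Directly, an antiderivative of (5) sin(x/2) is -10*cos(x/2); evaluating from pi to 2*pi: ∫_{pi}^{2*pi} (5) sin(x/2) dx = (10) - (0) = 10.
Summing the pieces and multiplying by (1/(2*pi)) gives b_1 = 4/pi.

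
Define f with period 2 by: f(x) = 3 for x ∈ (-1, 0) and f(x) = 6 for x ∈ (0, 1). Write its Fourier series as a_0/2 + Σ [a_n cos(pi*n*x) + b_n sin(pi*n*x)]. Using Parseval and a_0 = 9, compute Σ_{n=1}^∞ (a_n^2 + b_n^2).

9/2

Parseval: a_0^2/2 + Σ_{n≥1} (a_n^2+b_n^2) = ∫_{-1}^{1} f(x)^2 dx = 45.
Subtract a_0^2/2 = 81/2: Σ (a_n^2+b_n^2) = 9/2.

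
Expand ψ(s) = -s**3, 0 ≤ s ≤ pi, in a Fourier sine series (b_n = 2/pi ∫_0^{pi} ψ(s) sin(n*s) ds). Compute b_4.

b_4 = 2/pi ∫_0^{pi} (-s**3) sin(4*s) ds.
Integrating by parts three times (tabular method), an antiderivative of (-s**3) sin(4*s) is s**3*cos(4*s)/4 - 3*s**2*sin(4*s)/16 - 3*s*cos(4*s)/32 + 3*sin(4*s)/128; evaluating from 0 to pi: ∫_{0}^{pi} (-s**3) sin(4*s) ds = (pi*(-3 + 8*pi**2)/32) - (0) = pi*(-3 + 8*pi**2)/32.
Hence b_4 = (2/pi)·(pi*(-3 + 8*pi**2)/32) = -3/16 + pi**2/2.

-3/16 + pi**2/2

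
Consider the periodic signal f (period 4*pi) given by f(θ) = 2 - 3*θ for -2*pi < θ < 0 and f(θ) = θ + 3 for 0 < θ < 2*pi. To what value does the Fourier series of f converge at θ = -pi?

f is continuous at θ = -pi with value 2 + 3*pi, so the series converges to 2 + 3*pi there.

2 + 3*pi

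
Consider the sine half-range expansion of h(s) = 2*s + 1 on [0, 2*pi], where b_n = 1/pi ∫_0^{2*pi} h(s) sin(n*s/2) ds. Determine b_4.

b_4 = 1/pi ∫_0^{2*pi} (2*s + 1) sin(2*s) ds.
Integrating by parts (boundary term plus one more integral), an antiderivative of (2*s + 1) sin(2*s) is -s*cos(2*s) + sin(2*s)/2 - cos(2*s)/2; evaluating from 0 to 2*pi: ∫_{0}^{2*pi} (2*s + 1) sin(2*s) ds = (-2*pi - 1/2) - (-1/2) = -2*pi.
Hence b_4 = (1/pi)·(-2*pi) = -2.

-2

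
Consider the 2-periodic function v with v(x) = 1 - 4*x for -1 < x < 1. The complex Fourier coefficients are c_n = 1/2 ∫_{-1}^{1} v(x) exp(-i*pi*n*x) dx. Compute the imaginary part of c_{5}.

Since v is real-valued, Im(c_{5}) = -1/2 ∫_{-1}^{1} v(x) sin(5*pi*x) dx = -b_{5}/2.
Integrating by parts (boundary term plus one more integral), an antiderivative of (1 - 4*x) sin(5*pi*x) is 4*x*cos(5*pi*x)/(5*pi) - 4*sin(5*pi*x)/(25*pi**2) - cos(5*pi*x)/(5*pi); evaluating from -1 to 1: ∫_{-1}^{1} (1 - 4*x) sin(5*pi*x) dx = (-3/(5*pi)) - (1/pi) = -8/(5*pi).
Hence Im(c_{5}) = (-1/2)·(-8/(5*pi)) = 4/(5*pi).

4/(5*pi)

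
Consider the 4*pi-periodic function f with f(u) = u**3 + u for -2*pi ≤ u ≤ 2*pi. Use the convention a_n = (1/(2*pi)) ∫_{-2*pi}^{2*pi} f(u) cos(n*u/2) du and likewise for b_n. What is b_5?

b_5 = (1/(2*pi)) ∫_{-2*pi}^{2*pi} f(u) sin(5*u/2) du.
f is odd and sin(5*u/2) is odd, so the integrand is even and b_5 = 1/pi ∫_0^{2*pi} f(u) sin(5*u/2) du.
Integrating by parts three times (tabular method), an antiderivative of (u**3 + u) sin(5*u/2) is -2*u**3*cos(5*u/2)/5 + 12*u**2*sin(5*u/2)/25 - 2*u*cos(5*u/2)/125 + 4*sin(5*u/2)/625; evaluating from 0 to 2*pi: ∫_{0}^{2*pi} (u**3 + u) sin(5*u/2) du = (4*pi*(1 + 100*pi**2)/125) - (0) = 4*pi*(1 + 100*pi**2)/125.
Hence b_5 = (1/pi)·(4*pi*(1 + 100*pi**2)/125) = 4/125 + 16*pi**2/5.

4/125 + 16*pi**2/5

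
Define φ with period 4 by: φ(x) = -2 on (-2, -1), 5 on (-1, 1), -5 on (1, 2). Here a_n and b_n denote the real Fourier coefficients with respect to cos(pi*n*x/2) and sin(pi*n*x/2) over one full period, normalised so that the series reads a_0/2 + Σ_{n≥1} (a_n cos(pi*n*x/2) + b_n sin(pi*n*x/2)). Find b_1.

-3/pi

b_1 = 1/2 ∫_{-2}^{2} φ(x) sin(pi*x/2) dx.
Split the integral at the breakpoints.
Directly, an antiderivative of (-2) sin(pi*x/2) is 4*cos(pi*x/2)/pi; evaluating from -2 to -1: ∫_{-2}^{-1} (-2) sin(pi*x/2) dx = (0) - (-4/pi) = 4/pi.
Directly, an antiderivative of (5) sin(pi*x/2) is -10*cos(pi*x/2)/pi; evaluating from -1 to 1: ∫_{-1}^{1} (5) sin(pi*x/2) dx = (0) - (0) = 0.
Directly, an antiderivative of (-5) sin(pi*x/2) is 10*cos(pi*x/2)/pi; evaluating from 1 to 2: ∫_{1}^{2} (-5) sin(pi*x/2) dx = (-10/pi) - (0) = -10/pi.
Summing the pieces and multiplying by (1/2) gives b_1 = -3/pi.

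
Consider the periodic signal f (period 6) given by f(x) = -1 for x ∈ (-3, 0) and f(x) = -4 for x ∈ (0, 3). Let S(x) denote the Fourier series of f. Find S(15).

x = 15 differs from x = 3 by 2 full period(s), and the series is 6-periodic.
At x = 3 the one-sided limits are f(3^-) = -4 and f(3^+) = -1.
By Dirichlet's theorem the series converges to their average, [(-4) + (-1)]/2 = -5/2.

-5/2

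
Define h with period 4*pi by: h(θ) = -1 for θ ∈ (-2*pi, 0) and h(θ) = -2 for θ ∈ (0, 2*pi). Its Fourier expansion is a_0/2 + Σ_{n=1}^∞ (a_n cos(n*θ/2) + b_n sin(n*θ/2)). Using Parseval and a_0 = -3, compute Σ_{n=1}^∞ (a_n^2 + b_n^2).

Parseval: a_0^2/2 + Σ_{n≥1} (a_n^2+b_n^2) = (1/(2*pi)) ∫_{-2*pi}^{2*pi} h(θ)^2 dθ = 5.
Subtract a_0^2/2 = 9/2: Σ (a_n^2+b_n^2) = 1/2.

1/2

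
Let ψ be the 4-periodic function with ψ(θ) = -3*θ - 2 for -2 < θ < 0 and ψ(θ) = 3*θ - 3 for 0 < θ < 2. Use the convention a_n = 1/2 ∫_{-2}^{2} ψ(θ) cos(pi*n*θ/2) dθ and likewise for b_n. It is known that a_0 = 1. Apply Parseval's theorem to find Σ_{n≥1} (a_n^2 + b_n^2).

Parseval: a_0^2/2 + Σ_{n≥1} (a_n^2+b_n^2) = 1/2 ∫_{-2}^{2} ψ(θ)^2 dθ = 7.
Subtract a_0^2/2 = 1/2: Σ (a_n^2+b_n^2) = 13/2.

13/2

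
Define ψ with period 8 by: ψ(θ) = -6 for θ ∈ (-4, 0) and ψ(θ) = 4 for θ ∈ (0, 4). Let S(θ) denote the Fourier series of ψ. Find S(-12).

-1

θ = -12 differs from θ = -4 by -1 full period(s), and the series is 8-periodic.
At θ = -4 the one-sided limits are ψ(-4^-) = 4 and ψ(-4^+) = -6.
By Dirichlet's theorem the series converges to their average, [(4) + (-6)]/2 = -1.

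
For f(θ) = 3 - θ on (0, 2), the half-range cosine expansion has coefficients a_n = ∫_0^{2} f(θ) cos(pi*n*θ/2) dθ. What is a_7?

a_7 = ∫_0^{2} (3 - θ) cos(7*pi*θ/2) dθ.
Integrating by parts (boundary term plus one more integral), an antiderivative of (3 - θ) cos(7*pi*θ/2) is -2*θ*sin(7*pi*θ/2)/(7*pi) + 6*sin(7*pi*θ/2)/(7*pi) - 4*cos(7*pi*θ/2)/(49*pi**2); evaluating from 0 to 2: ∫_{0}^{2} (3 - θ) cos(7*pi*θ/2) dθ = (4/(49*pi**2)) - (-4/(49*pi**2)) = 8/(49*pi**2).
Hence a_7 = 8/(49*pi**2).

8/(49*pi**2)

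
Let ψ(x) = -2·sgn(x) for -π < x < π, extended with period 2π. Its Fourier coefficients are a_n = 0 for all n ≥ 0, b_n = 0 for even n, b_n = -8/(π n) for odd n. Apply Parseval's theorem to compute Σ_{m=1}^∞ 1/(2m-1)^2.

pi**2/8

Parseval: Σ b_n^2 = (1/π) ∫_{-π}^{π} ψ(x)^2 dx = 8.
Only odd n contribute, with b_n^2 = 64/(π^2 n^2), so Σ_{m≥1} 1/(2m-1)^2 = π^2·(8)/64 = pi**2/8.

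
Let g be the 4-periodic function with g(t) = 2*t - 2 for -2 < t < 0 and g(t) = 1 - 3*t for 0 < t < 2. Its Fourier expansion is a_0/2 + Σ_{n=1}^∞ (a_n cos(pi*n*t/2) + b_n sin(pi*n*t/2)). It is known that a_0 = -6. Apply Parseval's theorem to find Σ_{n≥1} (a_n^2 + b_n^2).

19/3

Parseval: a_0^2/2 + Σ_{n≥1} (a_n^2+b_n^2) = 1/2 ∫_{-2}^{2} g(t)^2 dt = 73/3.
Subtract a_0^2/2 = 18: Σ (a_n^2+b_n^2) = 19/3.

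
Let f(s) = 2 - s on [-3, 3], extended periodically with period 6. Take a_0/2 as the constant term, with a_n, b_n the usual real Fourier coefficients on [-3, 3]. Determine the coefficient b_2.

3/pi

b_2 = 1/3 ∫_{-3}^{3} f(s) sin(2*pi*s/3) ds.
Integrating by parts (boundary term plus one more integral), an antiderivative of (2 - s) sin(2*pi*s/3) is 3*s*cos(2*pi*s/3)/(2*pi) - 9*sin(2*pi*s/3)/(4*pi**2) - 3*cos(2*pi*s/3)/pi; evaluating from -3 to 3: ∫_{-3}^{3} (2 - s) sin(2*pi*s/3) ds = (3/(2*pi)) - (-15/(2*pi)) = 9/pi.
Hence b_2 = (1/3)·(9/pi) = 3/pi.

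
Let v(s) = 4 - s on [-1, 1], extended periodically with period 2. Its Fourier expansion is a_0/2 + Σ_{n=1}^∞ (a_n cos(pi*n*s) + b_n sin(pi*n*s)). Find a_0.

a_0 = ∫_{-1}^{1} v(s) ds = 8.

8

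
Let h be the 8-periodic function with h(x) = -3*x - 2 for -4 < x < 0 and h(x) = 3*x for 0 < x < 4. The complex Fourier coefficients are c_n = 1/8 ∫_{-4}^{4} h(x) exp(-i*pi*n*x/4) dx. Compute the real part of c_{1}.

-24/pi**2

Since h is real-valued, Re(c_{1}) = 1/8 ∫_{-4}^{4} h(x) cos(pi*x/4) dx = a_{1}/2.
Split the integral at the breakpoints.
Integrating by parts (boundary term plus one more integral), an antiderivative of (-3*x - 2) cos(pi*x/4) is -12*x*sin(pi*x/4)/pi - 8*sin(pi*x/4)/pi - 48*cos(pi*x/4)/pi**2; evaluating from -4 to 0: ∫_{-4}^{0} (-3*x - 2) cos(pi*x/4) dx = (-48/pi**2) - (48/pi**2) = -96/pi**2.
Integrating by parts (boundary term plus one more integral), an antiderivative of (3*x) cos(pi*x/4) is 12*x*sin(pi*x/4)/pi + 48*cos(pi*x/4)/pi**2; evaluating from 0 to 4: ∫_{0}^{4} (3*x) cos(pi*x/4) dx = (-48/pi**2) - (48/pi**2) = -96/pi**2.
So ∫_{-4}^{4} h(x) cos(pi*x/4) dx = -192/pi**2.
Hence Re(c_{1}) = (1/8)·(-192/pi**2) = -24/pi**2.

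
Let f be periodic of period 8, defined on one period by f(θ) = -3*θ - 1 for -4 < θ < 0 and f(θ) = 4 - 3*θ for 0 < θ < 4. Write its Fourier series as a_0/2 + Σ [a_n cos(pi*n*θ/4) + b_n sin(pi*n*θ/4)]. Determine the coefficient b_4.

b_4 = 1/4 ∫_{-4}^{4} f(θ) sin(pi*θ) dθ.
Split the integral at the breakpoints.
Integrating by parts (boundary term plus one more integral), an antiderivative of (-3*θ - 1) sin(pi*θ) is 3*θ*cos(pi*θ)/pi - 3*sin(pi*θ)/pi**2 + cos(pi*θ)/pi; evaluating from -4 to 0: ∫_{-4}^{0} (-3*θ - 1) sin(pi*θ) dθ = (1/pi) - (-11/pi) = 12/pi.
Integrating by parts (boundary term plus one more integral), an antiderivative of (4 - 3*θ) sin(pi*θ) is 3*θ*cos(pi*θ)/pi - 3*sin(pi*θ)/pi**2 - 4*cos(pi*θ)/pi; evaluating from 0 to 4: ∫_{0}^{4} (4 - 3*θ) sin(pi*θ) dθ = (8/pi) - (-4/pi) = 12/pi.
Summing the pieces and multiplying by (1/4) gives b_4 = 6/pi.

6/pi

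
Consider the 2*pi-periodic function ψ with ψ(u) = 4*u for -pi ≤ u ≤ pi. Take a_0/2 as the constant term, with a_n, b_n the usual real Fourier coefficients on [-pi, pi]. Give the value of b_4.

b_4 = 1/pi ∫_{-pi}^{pi} ψ(u) sin(4*u) du.
ψ is odd and sin(4*u) is odd, so the integrand is even and b_4 = 2/pi ∫_0^{pi} ψ(u) sin(4*u) du.
Integrating by parts (boundary term plus one more integral), an antiderivative of (4*u) sin(4*u) is -u*cos(4*u) + sin(4*u)/4; evaluating from 0 to pi: ∫_{0}^{pi} (4*u) sin(4*u) du = (-pi) - (0) = -pi.
Hence b_4 = (2/pi)·(-pi) = -2.

-2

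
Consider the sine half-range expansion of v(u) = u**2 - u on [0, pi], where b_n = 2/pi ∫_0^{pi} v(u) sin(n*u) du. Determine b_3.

b_3 = 2/pi ∫_0^{pi} (u**2 - u) sin(3*u) du.
Integrating by parts twice (tabular method), an antiderivative of (u**2 - u) sin(3*u) is -u**2*cos(3*u)/3 + 2*u*sin(3*u)/9 + u*cos(3*u)/3 - sin(3*u)/9 + 2*cos(3*u)/27; evaluating from 0 to pi: ∫_{0}^{pi} (u**2 - u) sin(3*u) du = (-pi/3 - 2/27 + pi**2/3) - (2/27) = -pi/3 - 4/27 + pi**2/3.
Hence b_3 = (2/pi)·(-pi/3 - 4/27 + pi**2/3) = 2*(-9*pi - 4 + 9*pi**2)/(27*pi).

2*(-9*pi - 4 + 9*pi**2)/(27*pi)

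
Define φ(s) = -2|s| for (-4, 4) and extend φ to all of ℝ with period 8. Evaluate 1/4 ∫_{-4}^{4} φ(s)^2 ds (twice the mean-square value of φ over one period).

1/4 ∫_{-4}^{4} φ(s)^2 ds = 1/4 · (512/3) = 128/3.

128/3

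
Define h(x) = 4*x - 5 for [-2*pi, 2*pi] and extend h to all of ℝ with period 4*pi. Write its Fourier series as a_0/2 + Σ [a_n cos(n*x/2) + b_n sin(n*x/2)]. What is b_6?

b_6 = (1/(2*pi)) ∫_{-2*pi}^{2*pi} h(x) sin(3*x) dx.
Integrating by parts (boundary term plus one more integral), an antiderivative of (4*x - 5) sin(3*x) is -4*x*cos(3*x)/3 + 4*sin(3*x)/9 + 5*cos(3*x)/3; evaluating from -2*pi to 2*pi: ∫_{-2*pi}^{2*pi} (4*x - 5) sin(3*x) dx = (5/3 - 8*pi/3) - (5/3 + 8*pi/3) = -16*pi/3.
Hence b_6 = (1/(2*pi))·(-16*pi/3) = -8/3.

-8/3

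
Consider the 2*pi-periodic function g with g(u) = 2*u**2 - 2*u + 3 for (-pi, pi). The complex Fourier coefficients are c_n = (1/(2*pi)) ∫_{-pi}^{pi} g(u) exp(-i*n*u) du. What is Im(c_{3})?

2/3

Since g is real-valued, Im(c_{3}) = -(1/(2*pi)) ∫_{-pi}^{pi} g(u) sin(3*u) du = -b_{3}/2.
Integrating by parts twice (tabular method), an antiderivative of (2*u**2 - 2*u + 3) sin(3*u) is -2*u**2*cos(3*u)/3 + 4*u*sin(3*u)/9 + 2*u*cos(3*u)/3 - 2*sin(3*u)/9 - 23*cos(3*u)/27; evaluating from -pi to pi: ∫_{-pi}^{pi} (2*u**2 - 2*u + 3) sin(3*u) du = (-2*pi/3 + 23/27 + 2*pi**2/3) - (23/27 + 2*pi/3 + 2*pi**2/3) = -4*pi/3.
Hence Im(c_{3}) = (-1/(2*pi))·(-4*pi/3) = 2/3.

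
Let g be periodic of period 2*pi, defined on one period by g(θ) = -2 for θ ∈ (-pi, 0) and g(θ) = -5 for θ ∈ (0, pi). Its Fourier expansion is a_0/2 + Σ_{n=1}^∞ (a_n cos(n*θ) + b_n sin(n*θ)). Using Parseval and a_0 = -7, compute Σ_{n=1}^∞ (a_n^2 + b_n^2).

Parseval: a_0^2/2 + Σ_{n≥1} (a_n^2+b_n^2) = 1/pi ∫_{-pi}^{pi} g(θ)^2 dθ = 29.
Subtract a_0^2/2 = 49/2: Σ (a_n^2+b_n^2) = 9/2.

9/2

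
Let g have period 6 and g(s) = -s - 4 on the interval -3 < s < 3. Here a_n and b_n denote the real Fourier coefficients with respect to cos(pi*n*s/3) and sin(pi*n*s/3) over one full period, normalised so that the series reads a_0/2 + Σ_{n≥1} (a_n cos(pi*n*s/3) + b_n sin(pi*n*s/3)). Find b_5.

-6/(5*pi)

b_5 = 1/3 ∫_{-3}^{3} g(s) sin(5*pi*s/3) ds.
Integrating by parts (boundary term plus one more integral), an antiderivative of (-s - 4) sin(5*pi*s/3) is 3*s*cos(5*pi*s/3)/(5*pi) - 9*sin(5*pi*s/3)/(25*pi**2) + 12*cos(5*pi*s/3)/(5*pi); evaluating from -3 to 3: ∫_{-3}^{3} (-s - 4) sin(5*pi*s/3) ds = (-21/(5*pi)) - (-3/(5*pi)) = -18/(5*pi).
Hence b_5 = (1/3)·(-18/(5*pi)) = -6/(5*pi).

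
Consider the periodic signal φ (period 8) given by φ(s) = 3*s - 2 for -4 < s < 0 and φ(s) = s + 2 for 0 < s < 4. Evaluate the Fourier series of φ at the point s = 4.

At s = 4 the one-sided limits are φ(4^-) = 6 and φ(4^+) = -14.
By Dirichlet's theorem the series converges to their average, [(6) + (-14)]/2 = -4.

-4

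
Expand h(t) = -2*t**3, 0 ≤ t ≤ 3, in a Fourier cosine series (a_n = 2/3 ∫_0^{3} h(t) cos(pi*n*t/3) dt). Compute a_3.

a_3 = 2/3 ∫_0^{3} (-2*t**3) cos(pi*t) dt.
Integrating by parts three times (tabular method), an antiderivative of (-2*t**3) cos(pi*t) is -2*t**3*sin(pi*t)/pi - 6*t**2*cos(pi*t)/pi**2 + 12*t*sin(pi*t)/pi**3 + 12*cos(pi*t)/pi**4; evaluating from 0 to 3: ∫_{0}^{3} (-2*t**3) cos(pi*t) dt = (6*(-2 + 9*pi**2)/pi**4) - (12/pi**4) = 6*(-4 + 9*pi**2)/pi**4.
Hence a_3 = (2/3)·(6*(-4 + 9*pi**2)/pi**4) = 4*(-4 + 9*pi**2)/pi**4.

4*(-4 + 9*pi**2)/pi**4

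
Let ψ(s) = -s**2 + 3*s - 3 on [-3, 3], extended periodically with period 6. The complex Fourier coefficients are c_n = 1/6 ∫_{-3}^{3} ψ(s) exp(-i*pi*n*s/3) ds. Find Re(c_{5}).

Since ψ is real-valued, Re(c_{5}) = 1/6 ∫_{-3}^{3} ψ(s) cos(5*pi*s/3) ds = a_{5}/2.
Integrating by parts twice (tabular method), an antiderivative of (-s**2 + 3*s - 3) cos(5*pi*s/3) is -3*s**2*sin(5*pi*s/3)/(5*pi) + 9*s*sin(5*pi*s/3)/(5*pi) - 18*s*cos(5*pi*s/3)/(25*pi**2) - 9*sin(5*pi*s/3)/(5*pi) + 54*sin(5*pi*s/3)/(125*pi**3) + 27*cos(5*pi*s/3)/(25*pi**2); evaluating from -3 to 3: ∫_{-3}^{3} (-s**2 + 3*s - 3) cos(5*pi*s/3) ds = (27/(25*pi**2)) - (-81/(25*pi**2)) = 108/(25*pi**2).
Hence Re(c_{5}) = (1/6)·(108/(25*pi**2)) = 18/(25*pi**2).

18/(25*pi**2)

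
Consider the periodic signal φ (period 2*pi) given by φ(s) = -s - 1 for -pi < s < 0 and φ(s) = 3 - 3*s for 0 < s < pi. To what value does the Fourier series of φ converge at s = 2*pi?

s = 2*pi differs from s = 0 by 1 full period(s), and the series is 2*pi-periodic.
At s = 0 the one-sided limits are φ(0^-) = -1 and φ(0^+) = 3.
By Dirichlet's theorem the series converges to their average, [(-1) + (3)]/2 = 1.

1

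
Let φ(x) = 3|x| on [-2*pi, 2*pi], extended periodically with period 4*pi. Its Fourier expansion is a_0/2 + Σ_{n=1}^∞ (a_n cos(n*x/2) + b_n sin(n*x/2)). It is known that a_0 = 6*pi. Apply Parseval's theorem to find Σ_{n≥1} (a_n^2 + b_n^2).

Parseval: a_0^2/2 + Σ_{n≥1} (a_n^2+b_n^2) = (1/(2*pi)) ∫_{-2*pi}^{2*pi} φ(x)^2 dx = 24*pi**2.
Subtract a_0^2/2 = 18*pi**2: Σ (a_n^2+b_n^2) = 6*pi**2.

6*pi**2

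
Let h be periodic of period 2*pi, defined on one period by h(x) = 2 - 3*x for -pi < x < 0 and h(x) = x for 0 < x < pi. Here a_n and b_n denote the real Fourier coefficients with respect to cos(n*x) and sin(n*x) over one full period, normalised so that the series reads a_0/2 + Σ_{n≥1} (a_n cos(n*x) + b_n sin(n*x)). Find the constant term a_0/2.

1 + pi

a_0 = 1/pi ∫_{-pi}^{pi} h(x) dx = 1/pi · (2*pi*(1 + pi)) = 2 + 2*pi.
So the constant term a_0/2 = 1 + pi.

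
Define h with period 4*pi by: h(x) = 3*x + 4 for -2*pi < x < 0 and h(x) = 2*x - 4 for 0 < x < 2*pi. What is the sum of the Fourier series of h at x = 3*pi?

x = 3*pi differs from x = -pi by 1 full period(s), and the series is 4*pi-periodic.
h is continuous at x = -pi with value 4 - 3*pi, so the series converges to 4 - 3*pi there.

4 - 3*pi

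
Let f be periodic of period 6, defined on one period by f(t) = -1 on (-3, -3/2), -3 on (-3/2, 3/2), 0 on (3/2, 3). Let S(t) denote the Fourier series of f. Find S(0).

-3

f is continuous at t = 0 with value -3, so the series converges to -3 there.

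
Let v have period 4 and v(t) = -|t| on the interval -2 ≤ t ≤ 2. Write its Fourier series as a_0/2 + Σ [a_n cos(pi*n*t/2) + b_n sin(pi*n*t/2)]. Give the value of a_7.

a_7 = 1/2 ∫_{-2}^{2} v(t) cos(7*pi*t/2) dt.
v is even and cos(7*pi*t/2) is even, so the integrand is even and a_7 = ∫_0^{2} v(t) cos(7*pi*t/2) dt.
Integrating by parts (boundary term plus one more integral), an antiderivative of (-t) cos(7*pi*t/2) is -2*t*sin(7*pi*t/2)/(7*pi) - 4*cos(7*pi*t/2)/(49*pi**2); evaluating from 0 to 2: ∫_{0}^{2} (-t) cos(7*pi*t/2) dt = (4/(49*pi**2)) - (-4/(49*pi**2)) = 8/(49*pi**2).
Hence a_7 = 8/(49*pi**2).

8/(49*pi**2)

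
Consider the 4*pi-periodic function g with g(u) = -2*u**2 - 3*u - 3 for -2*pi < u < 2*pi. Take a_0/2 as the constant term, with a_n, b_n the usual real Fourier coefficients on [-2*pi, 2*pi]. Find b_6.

2

b_6 = (1/(2*pi)) ∫_{-2*pi}^{2*pi} g(u) sin(3*u) du.
Integrating by parts twice (tabular method), an antiderivative of (-2*u**2 - 3*u - 3) sin(3*u) is 2*u**2*cos(3*u)/3 - 4*u*sin(3*u)/9 + u*cos(3*u) - sin(3*u)/3 + 23*cos(3*u)/27; evaluating from -2*pi to 2*pi: ∫_{-2*pi}^{2*pi} (-2*u**2 - 3*u - 3) sin(3*u) du = (23/27 + 2*pi + 8*pi**2/3) - (-2*pi + 23/27 + 8*pi**2/3) = 4*pi.
Hence b_6 = (1/(2*pi))·(4*pi) = 2.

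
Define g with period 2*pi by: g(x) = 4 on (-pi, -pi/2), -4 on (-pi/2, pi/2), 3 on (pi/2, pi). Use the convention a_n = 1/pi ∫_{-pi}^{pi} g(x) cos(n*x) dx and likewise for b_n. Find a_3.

5/pi

a_3 = 1/pi ∫_{-pi}^{pi} g(x) cos(3*x) dx.
Split the integral at the breakpoints.
Directly, an antiderivative of (4) cos(3*x) is 4*sin(3*x)/3; evaluating from -pi to -pi/2: ∫_{-pi}^{-pi/2} (4) cos(3*x) dx = (4/3) - (0) = 4/3.
Directly, an antiderivative of (-4) cos(3*x) is -4*sin(3*x)/3; evaluating from -pi/2 to pi/2: ∫_{-pi/2}^{pi/2} (-4) cos(3*x) dx = (4/3) - (-4/3) = 8/3.
Directly, an antiderivative of (3) cos(3*x) is sin(3*x); evaluating from pi/2 to pi: ∫_{pi/2}^{pi} (3) cos(3*x) dx = (0) - (-1) = 1.
Summing the pieces and multiplying by (1/pi) gives a_3 = 5/pi.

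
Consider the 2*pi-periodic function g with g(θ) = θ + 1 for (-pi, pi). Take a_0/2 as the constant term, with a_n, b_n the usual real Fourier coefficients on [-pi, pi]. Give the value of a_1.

a_1 = 1/pi ∫_{-pi}^{pi} g(θ) cos(θ) dθ.
Integrating by parts (boundary term plus one more integral), an antiderivative of (θ + 1) cos(θ) is θ*sin(θ) + sin(θ) + cos(θ); evaluating from -pi to pi: ∫_{-pi}^{pi} (θ + 1) cos(θ) dθ = (-1) - (-1) = 0.
Hence a_1 = (1/pi)·(0) = 0.

0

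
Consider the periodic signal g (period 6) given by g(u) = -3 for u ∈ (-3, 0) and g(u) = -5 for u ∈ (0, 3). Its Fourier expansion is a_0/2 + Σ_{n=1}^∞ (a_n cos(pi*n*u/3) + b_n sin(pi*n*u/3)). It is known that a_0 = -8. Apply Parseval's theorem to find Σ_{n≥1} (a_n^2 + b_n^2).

Parseval: a_0^2/2 + Σ_{n≥1} (a_n^2+b_n^2) = 1/3 ∫_{-3}^{3} g(u)^2 du = 34.
Subtract a_0^2/2 = 32: Σ (a_n^2+b_n^2) = 2.

2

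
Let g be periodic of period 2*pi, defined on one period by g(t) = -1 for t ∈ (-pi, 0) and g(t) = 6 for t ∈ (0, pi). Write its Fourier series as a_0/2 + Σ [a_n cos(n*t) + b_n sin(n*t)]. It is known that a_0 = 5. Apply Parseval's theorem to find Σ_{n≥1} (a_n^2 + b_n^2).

49/2

Parseval: a_0^2/2 + Σ_{n≥1} (a_n^2+b_n^2) = 1/pi ∫_{-pi}^{pi} g(t)^2 dt = 37.
Subtract a_0^2/2 = 25/2: Σ (a_n^2+b_n^2) = 49/2.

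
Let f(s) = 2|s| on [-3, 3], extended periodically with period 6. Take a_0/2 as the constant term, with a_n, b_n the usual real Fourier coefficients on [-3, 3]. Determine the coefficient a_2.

0

a_2 = 1/3 ∫_{-3}^{3} f(s) cos(2*pi*s/3) ds.
f is even and cos(2*pi*s/3) is even, so the integrand is even and a_2 = 2/3 ∫_0^{3} f(s) cos(2*pi*s/3) ds.
Integrating by parts (boundary term plus one more integral), an antiderivative of (2*s) cos(2*pi*s/3) is 3*s*sin(2*pi*s/3)/pi + 9*cos(2*pi*s/3)/(2*pi**2); evaluating from 0 to 3: ∫_{0}^{3} (2*s) cos(2*pi*s/3) ds = (9/(2*pi**2)) - (9/(2*pi**2)) = 0.
Hence a_2 = (2/3)·(0) = 0.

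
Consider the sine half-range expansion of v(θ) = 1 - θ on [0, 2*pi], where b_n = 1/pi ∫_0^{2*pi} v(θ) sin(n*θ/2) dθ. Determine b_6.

2/3

b_6 = 1/pi ∫_0^{2*pi} (1 - θ) sin(3*θ) dθ.
Integrating by parts (boundary term plus one more integral), an antiderivative of (1 - θ) sin(3*θ) is θ*cos(3*θ)/3 - sin(3*θ)/9 - cos(3*θ)/3; evaluating from 0 to 2*pi: ∫_{0}^{2*pi} (1 - θ) sin(3*θ) dθ = (-1/3 + 2*pi/3) - (-1/3) = 2*pi/3.
Hence b_6 = (1/pi)·(2*pi/3) = 2/3.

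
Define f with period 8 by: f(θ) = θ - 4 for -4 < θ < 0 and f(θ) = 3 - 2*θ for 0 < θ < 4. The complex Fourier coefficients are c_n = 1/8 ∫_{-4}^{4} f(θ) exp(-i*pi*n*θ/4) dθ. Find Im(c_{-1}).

5/pi

Since f is real-valued, Im(c_{-1}) = -1/8 ∫_{-4}^{4} f(θ) sin(-pi*θ/4) dθ = b_{1}/2.
Split the integral at the breakpoints.
Integrating by parts (boundary term plus one more integral), an antiderivative of (θ - 4) sin(-pi*θ/4) is 4*θ*cos(pi*θ/4)/pi - 16*sin(pi*θ/4)/pi**2 - 16*cos(pi*θ/4)/pi; evaluating from -4 to 0: ∫_{-4}^{0} (θ - 4) sin(-pi*θ/4) dθ = (-16/pi) - (32/pi) = -48/pi.
Integrating by parts (boundary term plus one more integral), an antiderivative of (3 - 2*θ) sin(-pi*θ/4) is -8*θ*cos(pi*θ/4)/pi + 32*sin(pi*θ/4)/pi**2 + 12*cos(pi*θ/4)/pi; evaluating from 0 to 4: ∫_{0}^{4} (3 - 2*θ) sin(-pi*θ/4) dθ = (20/pi) - (12/pi) = 8/pi.
So ∫_{-4}^{4} f(θ) sin(-pi*θ/4) dθ = -40/pi.
Hence Im(c_{-1}) = (-1/8)·(-40/pi) = 5/pi.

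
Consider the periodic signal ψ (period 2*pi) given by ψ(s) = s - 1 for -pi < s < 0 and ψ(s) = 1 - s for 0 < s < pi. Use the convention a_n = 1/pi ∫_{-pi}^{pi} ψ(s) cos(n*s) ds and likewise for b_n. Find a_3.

4/(9*pi)

a_3 = 1/pi ∫_{-pi}^{pi} ψ(s) cos(3*s) ds.
Split the integral at the breakpoints.
Integrating by parts (boundary term plus one more integral), an antiderivative of (s - 1) cos(3*s) is s*sin(3*s)/3 - sin(3*s)/3 + cos(3*s)/9; evaluating from -pi to 0: ∫_{-pi}^{0} (s - 1) cos(3*s) ds = (1/9) - (-1/9) = 2/9.
Integrating by parts (boundary term plus one more integral), an antiderivative of (1 - s) cos(3*s) is -s*sin(3*s)/3 + sin(3*s)/3 - cos(3*s)/9; evaluating from 0 to pi: ∫_{0}^{pi} (1 - s) cos(3*s) ds = (1/9) - (-1/9) = 2/9.
Summing the pieces and multiplying by (1/pi) gives a_3 = 4/(9*pi).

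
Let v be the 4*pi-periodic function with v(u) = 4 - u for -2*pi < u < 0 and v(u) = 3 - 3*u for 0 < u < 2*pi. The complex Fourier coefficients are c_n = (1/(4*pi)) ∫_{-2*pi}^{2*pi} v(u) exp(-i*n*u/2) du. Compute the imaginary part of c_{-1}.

Since v is real-valued, Im(c_{-1}) = -(1/(4*pi)) ∫_{-2*pi}^{2*pi} v(u) sin(-u/2) du = b_{1}/2.
Split the integral at the breakpoints.
Integrating by parts (boundary term plus one more integral), an antiderivative of (4 - u) sin(-u/2) is -2*u*cos(u/2) + 4*sin(u/2) + 8*cos(u/2); evaluating from -2*pi to 0: ∫_{-2*pi}^{0} (4 - u) sin(-u/2) du = (8) - (-4*pi - 8) = 4*pi + 16.
Integrating by parts (boundary term plus one more integral), an antiderivative of (3 - 3*u) sin(-u/2) is -6*u*cos(u/2) + 12*sin(u/2) + 6*cos(u/2); evaluating from 0 to 2*pi: ∫_{0}^{2*pi} (3 - 3*u) sin(-u/2) du = (-6 + 12*pi) - (6) = -12 + 12*pi.
So ∫_{-2*pi}^{2*pi} v(u) sin(-u/2) du = 4 + 16*pi.
Hence Im(c_{-1}) = (-1/(4*pi))·(4 + 16*pi) = -4 - 1/pi.

-4 - 1/pi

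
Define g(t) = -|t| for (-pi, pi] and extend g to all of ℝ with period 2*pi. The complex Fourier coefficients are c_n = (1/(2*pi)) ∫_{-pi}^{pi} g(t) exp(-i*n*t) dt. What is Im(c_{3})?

0

Since g is real-valued, Im(c_{3}) = -(1/(2*pi)) ∫_{-pi}^{pi} g(t) sin(3*t) dt = -b_{3}/2.
(g is even, so the integrand is odd over a symmetric interval and the integral vanishes.)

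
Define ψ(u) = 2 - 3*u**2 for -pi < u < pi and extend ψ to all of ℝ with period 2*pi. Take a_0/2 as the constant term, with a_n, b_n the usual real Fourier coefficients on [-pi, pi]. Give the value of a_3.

a_3 = 1/pi ∫_{-pi}^{pi} ψ(u) cos(3*u) du.
ψ is even and cos(3*u) is even, so the integrand is even and a_3 = 2/pi ∫_0^{pi} ψ(u) cos(3*u) du.
Integrating by parts twice (tabular method), an antiderivative of (2 - 3*u**2) cos(3*u) is -u**2*sin(3*u) - 2*u*cos(3*u)/3 + 8*sin(3*u)/9; evaluating from 0 to pi: ∫_{0}^{pi} (2 - 3*u**2) cos(3*u) du = (2*pi/3) - (0) = 2*pi/3.
Hence a_3 = (2/pi)·(2*pi/3) = 4/3.

4/3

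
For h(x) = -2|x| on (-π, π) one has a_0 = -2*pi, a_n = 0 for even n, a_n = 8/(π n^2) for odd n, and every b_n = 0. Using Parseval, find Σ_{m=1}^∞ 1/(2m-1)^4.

pi**4/96

Parseval: a_0^2/2 + Σ a_n^2 = (1/π) ∫_{-π}^{π} h(x)^2 dx = 8*pi**2/3.
Subtract a_0^2/2 = 2*pi**2: Σ a_n^2 = 2*pi**2/3.
Only odd n contribute, with a_n^2 = 64/(π^2 n^4), so Σ_{m≥1} 1/(2m-1)^4 = π^2·(2*pi**2/3)/64 = pi**4/96.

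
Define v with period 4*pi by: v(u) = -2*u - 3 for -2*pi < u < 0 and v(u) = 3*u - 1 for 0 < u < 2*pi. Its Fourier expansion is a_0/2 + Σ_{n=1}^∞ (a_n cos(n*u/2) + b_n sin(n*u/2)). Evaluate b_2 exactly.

b_2 = (1/(2*pi)) ∫_{-2*pi}^{2*pi} v(u) sin(u) du.
Split the integral at the breakpoints.
Integrating by parts (boundary term plus one more integral), an antiderivative of (-2*u - 3) sin(u) is 2*u*cos(u) - 2*sin(u) + 3*cos(u); evaluating from -2*pi to 0: ∫_{-2*pi}^{0} (-2*u - 3) sin(u) du = (3) - (3 - 4*pi) = 4*pi.
Integrating by parts (boundary term plus one more integral), an antiderivative of (3*u - 1) sin(u) is -3*u*cos(u) + 3*sin(u) + cos(u); evaluating from 0 to 2*pi: ∫_{0}^{2*pi} (3*u - 1) sin(u) du = (1 - 6*pi) - (1) = -6*pi.
Summing the pieces and multiplying by (1/(2*pi)) gives b_2 = -1.

-1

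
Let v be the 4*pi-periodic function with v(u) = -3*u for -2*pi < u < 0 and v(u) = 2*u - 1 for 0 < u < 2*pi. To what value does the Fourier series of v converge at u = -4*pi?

u = -4*pi differs from u = 0 by -1 full period(s), and the series is 4*pi-periodic.
At u = 0 the one-sided limits are v(0^-) = 0 and v(0^+) = -1.
By Dirichlet's theorem the series converges to their average, [(0) + (-1)]/2 = -1/2.

-1/2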